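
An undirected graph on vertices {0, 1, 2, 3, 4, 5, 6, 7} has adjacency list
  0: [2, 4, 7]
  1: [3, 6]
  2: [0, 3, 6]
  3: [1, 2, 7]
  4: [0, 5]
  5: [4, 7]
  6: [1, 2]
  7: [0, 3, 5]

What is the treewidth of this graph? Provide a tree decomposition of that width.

Every bag has size at most 3, so the width is 3 − 1 = 2 and tw(G) ≤ 2. For the lower bound, G contains the cycle 5–4–0–7–5, so G is not a forest; only forests have treewidth ≤ 1, hence tw(G) ≥ 2. The upper and lower bounds meet at 2, so that is the treewidth.

Treewidth 2.
One optimal decomposition is:
Bags: B1 = {4, 5, 7}  B2 = {0, 4, 7}  B3 = {0, 3, 7}  B4 = {0, 2, 3}  B5 = {1, 2, 3}  B6 = {1, 2, 6}
Tree: B1–B2, B2–B3, B3–B4, B4–B5, B5–B6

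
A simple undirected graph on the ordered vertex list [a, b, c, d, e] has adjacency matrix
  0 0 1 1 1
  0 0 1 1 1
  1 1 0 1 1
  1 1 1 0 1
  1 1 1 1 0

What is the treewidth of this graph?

A width-3 tree decomposition is:
Bags: B1 = {b, c, d, e}  B2 = {a, c, d, e}
Tree: B1–B2
Every bag has size at most 4, so the width is 4 − 1 = 3 and tw(G) ≤ 3. On the other hand G contains the 4-clique {a, c, d, e}. A clique must lie in a single bag of any decomposition, so no decomposition can have width below 3. Hence tw(G) = 3 exactly.

3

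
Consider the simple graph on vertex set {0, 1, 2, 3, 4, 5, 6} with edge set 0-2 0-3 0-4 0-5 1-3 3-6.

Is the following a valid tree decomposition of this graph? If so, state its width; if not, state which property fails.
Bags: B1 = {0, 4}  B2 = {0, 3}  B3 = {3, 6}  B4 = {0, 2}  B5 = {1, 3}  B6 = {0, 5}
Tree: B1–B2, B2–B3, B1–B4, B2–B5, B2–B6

Yes; width 1.

Vertex coverage: the bags together contain {0, 1, 2, 3, 4, 5, 6}, the full vertex set. Edge coverage: each edge of G has both endpoints in at least one bag. Running intersection: for every vertex, the bags containing it form a connected subtree. All three properties hold, so this is a valid tree decomposition of width max|bag| − 1 = 1, and hence tw(G) ≤ 1.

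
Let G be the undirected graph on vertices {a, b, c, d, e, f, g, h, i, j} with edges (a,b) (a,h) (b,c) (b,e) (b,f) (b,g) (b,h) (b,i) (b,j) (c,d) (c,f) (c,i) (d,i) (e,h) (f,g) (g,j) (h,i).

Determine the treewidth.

2

A width-2 tree decomposition is:
Bags: B1 = {b, c, f}  B2 = {b, f, g}  B3 = {b, c, i}  B4 = {b, g, j}  B5 = {c, d, i}  B6 = {b, h, i}  B7 = {b, e, h}  B8 = {a, b, h}
Tree: B1–B2, B1–B3, B2–B4, B3–B5, B3–B6, B6–B7, B7–B8
Every bag has size at most 3, so the width is 3 − 1 = 2 and tw(G) ≤ 2. On the other hand G contains the 3-clique {c, d, i}. A clique must lie in a single bag of any decomposition, so no decomposition can have width below 2. Combining the bounds, tw(G) = 2.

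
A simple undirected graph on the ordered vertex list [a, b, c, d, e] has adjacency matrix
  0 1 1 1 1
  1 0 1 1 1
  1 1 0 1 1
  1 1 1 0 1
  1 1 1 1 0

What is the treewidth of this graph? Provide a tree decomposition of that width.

A single bag containing all 5 vertices is trivially a valid decomposition of width 4. For the lower bound, the 5 vertices {a, b, c, d, e} are pairwise adjacent, and any tree decomposition puts a clique entirely inside one bag — forcing width ≥ 4. The upper and lower bounds meet at 4, so that is the treewidth.

Treewidth 4.
One optimal decomposition is:
Bags: B1 = {a, b, c, d, e}
Tree: (single bag)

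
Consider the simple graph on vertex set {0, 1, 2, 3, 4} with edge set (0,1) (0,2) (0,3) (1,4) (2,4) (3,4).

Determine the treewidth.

A width-2 tree decomposition is:
Bags: B1 = {0, 2, 4}  B2 = {0, 1, 4}  B3 = {0, 3, 4}
Tree: B1–B2, B2–B3
The largest bag has 3 vertices, giving width 2; this decomposition certifies tw(G) ≤ 2. For the lower bound, G contains the cycle 2–0–1–4–2, so G is not a forest; only forests have treewidth ≤ 1, hence tw(G) ≥ 2. Therefore the treewidth is 2.

2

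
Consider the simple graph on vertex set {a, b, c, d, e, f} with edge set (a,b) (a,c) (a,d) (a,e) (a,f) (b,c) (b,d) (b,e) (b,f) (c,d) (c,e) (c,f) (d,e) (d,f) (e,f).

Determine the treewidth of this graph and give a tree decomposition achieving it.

Treewidth 5.
Bags: B1 = {a, b, c, d, e, f}
Tree: (single bag)

With just one bag of size 6, the width is 6 − 1 = 5, so tw(G) ≤ 5. Conversely, {a, b, c, d, e, f} is a clique of size 6, and the vertices of any clique must share a bag in every tree decomposition; so some bag has ≥ 6 vertices and tw(G) ≥ 5. Hence tw(G) = 5 exactly.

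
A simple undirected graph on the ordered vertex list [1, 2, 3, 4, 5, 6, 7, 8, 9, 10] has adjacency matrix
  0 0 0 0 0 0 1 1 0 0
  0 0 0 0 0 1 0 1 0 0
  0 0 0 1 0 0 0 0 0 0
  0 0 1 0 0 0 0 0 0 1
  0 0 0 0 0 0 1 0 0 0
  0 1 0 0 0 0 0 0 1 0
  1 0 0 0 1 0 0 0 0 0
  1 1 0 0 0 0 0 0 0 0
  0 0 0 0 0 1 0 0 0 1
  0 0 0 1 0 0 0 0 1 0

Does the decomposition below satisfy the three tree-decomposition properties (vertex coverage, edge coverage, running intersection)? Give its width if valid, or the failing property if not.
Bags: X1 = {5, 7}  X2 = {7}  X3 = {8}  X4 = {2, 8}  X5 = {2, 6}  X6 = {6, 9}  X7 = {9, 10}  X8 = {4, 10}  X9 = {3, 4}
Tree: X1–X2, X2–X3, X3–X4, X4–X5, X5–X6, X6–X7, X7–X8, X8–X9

No — vertex 1 appears in no bag.

A tree decomposition must satisfy three properties: every vertex lies in some bag; for every edge, both endpoints lie together in some bag; and for every vertex, the bags containing it form a connected subtree. Here vertex 1 appears in no bag, so the decomposition is invalid.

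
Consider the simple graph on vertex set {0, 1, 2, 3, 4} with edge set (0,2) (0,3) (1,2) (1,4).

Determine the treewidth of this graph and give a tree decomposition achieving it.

Treewidth 1.
One such decomposition:
Bags: B1 = {0, 3}  B2 = {0, 2}  B3 = {1, 2}  B4 = {1, 4}
Tree: B1–B2, B2–B3, B3–B4

Each bag holds 2 vertices, so the decomposition has width 1, which upper-bounds the treewidth. G has an edge, so its treewidth is at least 1. Therefore the treewidth is 1.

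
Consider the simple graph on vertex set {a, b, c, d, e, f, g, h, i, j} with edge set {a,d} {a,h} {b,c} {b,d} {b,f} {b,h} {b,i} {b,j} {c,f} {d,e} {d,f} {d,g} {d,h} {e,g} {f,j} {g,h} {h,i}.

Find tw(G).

A width-2 tree decomposition is:
Bags: B1 = {b, d, h}  B2 = {a, d, h}  B3 = {d, g, h}  B4 = {b, d, f}  B5 = {b, f, j}  B6 = {d, e, g}  B7 = {b, h, i}  B8 = {b, c, f}
Tree: B1–B2, B2–B3, B1–B4, B4–B5, B3–B6, B1–B7, B4–B8
Every bag has size at most 3, so the width is 3 − 1 = 2 and tw(G) ≤ 2. Conversely, {d, e, g} is a clique of size 3, and the vertices of any clique must share a bag in every tree decomposition; so some bag has ≥ 3 vertices and tw(G) ≥ 2. Therefore the treewidth is 2.

2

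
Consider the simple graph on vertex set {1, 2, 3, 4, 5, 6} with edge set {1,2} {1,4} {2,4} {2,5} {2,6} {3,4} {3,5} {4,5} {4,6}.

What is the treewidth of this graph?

2

A width-2 tree decomposition is:
Bags: B1 = {2, 4, 5}  B2 = {3, 4, 5}  B3 = {2, 4, 6}  B4 = {1, 2, 4}
Tree: B1–B2, B1–B3, B3–B4
Every bag has size at most 3, so the width is 3 − 1 = 2 and tw(G) ≤ 2. For the lower bound, the 3 vertices {1, 2, 4} are pairwise adjacent, and any tree decomposition puts a clique entirely inside one bag — forcing width ≥ 2. The upper and lower bounds meet at 2, so that is the treewidth.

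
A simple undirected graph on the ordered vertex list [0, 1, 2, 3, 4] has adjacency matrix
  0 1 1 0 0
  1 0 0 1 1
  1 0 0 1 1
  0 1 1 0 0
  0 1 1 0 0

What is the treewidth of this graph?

A width-2 tree decomposition is:
Bags: B1 = {1, 2, 3}  B2 = {1, 2, 4}  B3 = {0, 1, 2}
Tree: B1–B2, B2–B3
Every bag has size at most 3, so the width is 3 − 1 = 2 and tw(G) ≤ 2. The edges 2–3–1–4–2 form a cycle, so G is not a tree and its treewidth is at least 2. Hence tw(G) = 2 exactly.

2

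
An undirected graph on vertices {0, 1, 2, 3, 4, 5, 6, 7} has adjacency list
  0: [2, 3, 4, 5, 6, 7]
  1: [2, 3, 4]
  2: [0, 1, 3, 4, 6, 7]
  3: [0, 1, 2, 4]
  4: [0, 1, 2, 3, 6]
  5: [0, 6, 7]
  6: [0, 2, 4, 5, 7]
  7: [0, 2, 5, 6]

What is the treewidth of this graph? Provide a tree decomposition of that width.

Treewidth 3.
One optimal decomposition is:
Bags: B1 = {0, 2, 4, 6}  B2 = {0, 2, 6, 7}  B3 = {0, 2, 3, 4}  B4 = {0, 5, 6, 7}  B5 = {1, 2, 3, 4}
Tree: B1–B2, B1–B3, B2–B4, B3–B5

Each bag holds 4 vertices, so the decomposition has width 3, which upper-bounds the treewidth. On the other hand G contains the 4-clique {0, 2, 3, 4}. A clique must lie in a single bag of any decomposition, so no decomposition can have width below 3. Combining the bounds, tw(G) = 3.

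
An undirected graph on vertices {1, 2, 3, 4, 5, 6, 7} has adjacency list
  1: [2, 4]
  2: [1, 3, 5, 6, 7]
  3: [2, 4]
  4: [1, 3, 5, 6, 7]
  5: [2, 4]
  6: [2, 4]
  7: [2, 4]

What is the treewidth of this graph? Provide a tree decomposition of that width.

Every bag has size at most 3, so the width is 3 − 1 = 2 and tw(G) ≤ 2. Since 2–3–4–7–2 is a cycle in G, G is not acyclic. Forests are exactly the graphs of treewidth ≤ 1, so tw(G) ≥ 2. Combining the bounds, tw(G) = 2.

Treewidth 2.
One optimal decomposition is:
Bags: B1 = {2, 3, 4}  B2 = {2, 4, 7}  B3 = {1, 2, 4}  B4 = {2, 4, 6}  B5 = {2, 4, 5}
Tree: B1–B2, B2–B3, B3–B4, B4–B5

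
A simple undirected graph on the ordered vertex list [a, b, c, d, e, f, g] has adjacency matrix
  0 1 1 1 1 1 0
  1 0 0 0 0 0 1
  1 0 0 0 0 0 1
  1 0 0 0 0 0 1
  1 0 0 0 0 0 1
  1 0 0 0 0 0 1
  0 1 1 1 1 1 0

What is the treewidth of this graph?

A width-2 tree decomposition is:
Bags: B1 = {a, b, g}  B2 = {a, c, g}  B3 = {a, e, g}  B4 = {a, f, g}  B5 = {a, d, g}
Tree: B1–B2, B2–B3, B3–B4, B4–B5
The largest bag has 3 vertices, giving width 2; this decomposition certifies tw(G) ≤ 2. For the lower bound, G contains the cycle g–b–a–c–g, so G is not a forest; only forests have treewidth ≤ 1, hence tw(G) ≥ 2. The upper and lower bounds meet at 2, so that is the treewidth.

2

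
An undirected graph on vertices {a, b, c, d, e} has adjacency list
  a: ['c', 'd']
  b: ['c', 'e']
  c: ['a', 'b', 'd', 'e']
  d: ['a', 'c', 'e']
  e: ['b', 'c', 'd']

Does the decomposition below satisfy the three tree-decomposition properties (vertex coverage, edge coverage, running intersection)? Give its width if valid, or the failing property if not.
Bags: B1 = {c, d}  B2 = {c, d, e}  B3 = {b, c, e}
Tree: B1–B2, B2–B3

A tree decomposition must satisfy three properties: every vertex lies in some bag; for every edge, both endpoints lie together in some bag; and for every vertex, the bags containing it form a connected subtree. Here vertex a appears in no bag, so the decomposition is invalid.

No — vertex a appears in no bag.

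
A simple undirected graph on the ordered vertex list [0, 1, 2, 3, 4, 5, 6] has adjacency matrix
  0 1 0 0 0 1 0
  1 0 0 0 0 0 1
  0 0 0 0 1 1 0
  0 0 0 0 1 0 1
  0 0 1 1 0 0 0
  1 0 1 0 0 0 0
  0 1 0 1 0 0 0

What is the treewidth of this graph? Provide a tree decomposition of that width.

Every bag has size at most 3, so the width is 3 − 1 = 2 and tw(G) ≤ 2. For the lower bound, G contains the cycle 4–2–5–0–1–6–3–4, so G is not a forest; only forests have treewidth ≤ 1, hence tw(G) ≥ 2. Combining the bounds, tw(G) = 2.

Treewidth 2.
Bags: B1 = {2, 4, 5}  B2 = {0, 4, 5}  B3 = {0, 1, 4}  B4 = {1, 4, 6}  B5 = {3, 4, 6}
Tree: B1–B2, B2–B3, B3–B4, B4–B5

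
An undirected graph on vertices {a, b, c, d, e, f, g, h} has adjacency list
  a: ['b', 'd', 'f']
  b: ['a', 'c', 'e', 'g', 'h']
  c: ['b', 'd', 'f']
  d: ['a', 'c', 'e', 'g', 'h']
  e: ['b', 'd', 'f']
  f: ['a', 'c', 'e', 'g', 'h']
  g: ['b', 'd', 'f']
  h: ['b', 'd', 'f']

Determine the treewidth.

3

A width-3 tree decomposition is:
Bags: B1 = {b, d, f, h}  B2 = {a, b, d, f}  B3 = {b, d, e, f}  B4 = {b, c, d, f}  B5 = {b, d, f, g}
Tree: B1–B2, B2–B3, B3–B4, B4–B5
Every bag has size at most 4, so the width is 4 − 1 = 3 and tw(G) ≤ 3. For the lower bound: the 4 vertex sets {d,h}, {a,f}, {b}, {e} are disjoint, each induces a connected subgraph, and every pair is joined by at least one edge of G. Contracting each set to a single vertex therefore yields K_{4} as a minor, and since treewidth is minor-monotone, tw(G) ≥ tw(K_{4}) = 3. The upper and lower bounds meet at 3, so that is the treewidth.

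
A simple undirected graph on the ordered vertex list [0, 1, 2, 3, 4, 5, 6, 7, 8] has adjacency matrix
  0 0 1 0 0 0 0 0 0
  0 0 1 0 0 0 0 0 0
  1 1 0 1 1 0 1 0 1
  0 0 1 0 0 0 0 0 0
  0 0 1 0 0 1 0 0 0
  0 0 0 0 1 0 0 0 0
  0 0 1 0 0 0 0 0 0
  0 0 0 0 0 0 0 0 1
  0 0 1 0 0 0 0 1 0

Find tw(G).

A width-1 tree decomposition is:
Bags: B1 = {0, 2}  B2 = {2, 8}  B3 = {2, 4}  B4 = {2, 6}  B5 = {1, 2}  B6 = {7, 8}  B7 = {4, 5}  B8 = {2, 3}
Tree: B1–B2, B1–B3, B2–B4, B3–B5, B2–B6, B3–B7, B5–B8
The largest bag has 2 vertices, giving width 1; this decomposition certifies tw(G) ≤ 1. G has an edge, so its treewidth is at least 1. Combining the bounds, tw(G) = 1.

1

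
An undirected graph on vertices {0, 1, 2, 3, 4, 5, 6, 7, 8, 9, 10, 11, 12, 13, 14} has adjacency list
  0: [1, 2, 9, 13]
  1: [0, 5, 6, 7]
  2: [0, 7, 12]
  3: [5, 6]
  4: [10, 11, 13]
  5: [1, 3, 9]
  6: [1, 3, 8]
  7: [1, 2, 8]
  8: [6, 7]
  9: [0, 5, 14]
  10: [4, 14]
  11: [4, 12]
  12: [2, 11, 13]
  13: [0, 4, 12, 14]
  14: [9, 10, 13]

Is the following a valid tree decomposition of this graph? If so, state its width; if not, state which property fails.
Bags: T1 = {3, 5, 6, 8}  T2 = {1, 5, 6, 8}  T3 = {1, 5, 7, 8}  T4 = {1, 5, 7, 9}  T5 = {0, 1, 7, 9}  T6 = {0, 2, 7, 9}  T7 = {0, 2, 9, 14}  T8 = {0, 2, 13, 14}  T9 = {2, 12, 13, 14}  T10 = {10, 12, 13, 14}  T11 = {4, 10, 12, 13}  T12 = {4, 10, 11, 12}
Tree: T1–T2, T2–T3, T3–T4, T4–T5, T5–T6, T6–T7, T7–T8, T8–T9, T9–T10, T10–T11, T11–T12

Yes; width 3.

Vertex coverage: the bags together contain {0, 1, 2, 3, 4, 5, 6, 7, 8, 9, 10, 11, 12, 13, 14}, the full vertex set. Edge coverage: each edge of G has both endpoints in at least one bag. Running intersection: for every vertex, the bags containing it form a connected subtree. All three properties hold, so this is a valid tree decomposition of width max|bag| − 1 = 3, and hence tw(G) ≤ 3.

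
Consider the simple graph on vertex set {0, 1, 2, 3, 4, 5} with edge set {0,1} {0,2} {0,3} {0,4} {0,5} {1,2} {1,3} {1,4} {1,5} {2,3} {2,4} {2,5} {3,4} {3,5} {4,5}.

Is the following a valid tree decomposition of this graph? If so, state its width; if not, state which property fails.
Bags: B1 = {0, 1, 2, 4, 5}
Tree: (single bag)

No — vertex 3 appears in no bag.

A tree decomposition must satisfy three properties: every vertex lies in some bag; for every edge, both endpoints lie together in some bag; and for every vertex, the bags containing it form a connected subtree. Here vertex 3 appears in no bag, so the decomposition is invalid.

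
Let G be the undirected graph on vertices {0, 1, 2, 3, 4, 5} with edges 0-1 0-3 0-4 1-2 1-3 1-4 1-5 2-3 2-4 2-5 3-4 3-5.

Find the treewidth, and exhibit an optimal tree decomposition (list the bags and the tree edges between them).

Treewidth 3.
Bags: B1 = {0, 1, 3, 4}  B2 = {1, 2, 3, 4}  B3 = {1, 2, 3, 5}
Tree: B1–B2, B2–B3

Every bag has size at most 4, so the width is 4 − 1 = 3 and tw(G) ≤ 3. For the lower bound, the 4 vertices {0, 1, 3, 4} are pairwise adjacent, and any tree decomposition puts a clique entirely inside one bag — forcing width ≥ 3. The upper and lower bounds meet at 3, so that is the treewidth.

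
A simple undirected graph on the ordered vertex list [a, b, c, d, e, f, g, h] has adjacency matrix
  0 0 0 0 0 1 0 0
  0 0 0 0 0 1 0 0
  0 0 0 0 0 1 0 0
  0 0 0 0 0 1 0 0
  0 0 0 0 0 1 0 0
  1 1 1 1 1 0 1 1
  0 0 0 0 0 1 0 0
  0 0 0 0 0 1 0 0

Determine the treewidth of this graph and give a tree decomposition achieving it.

The largest bag has 2 vertices, giving width 1; this decomposition certifies tw(G) ≤ 1. Any graph with an edge has treewidth ≥ 1, and G has the edge g–f. Combining the bounds, tw(G) = 1.

Treewidth 1.
Bags: B1 = {f, g}  B2 = {b, f}  B3 = {e, f}  B4 = {f, h}  B5 = {c, f}  B6 = {a, f}  B7 = {d, f}
Tree: B1–B2, B1–B3, B1–B4, B3–B5, B5–B6, B1–B7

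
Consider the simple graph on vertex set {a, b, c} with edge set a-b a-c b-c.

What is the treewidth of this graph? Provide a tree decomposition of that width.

Treewidth 2.
One such decomposition:
Bags: B1 = {a, b, c}
Tree: (single bag)

A single bag containing all 3 vertices is trivially a valid decomposition of width 2. On the other hand G contains the 3-clique {a, b, c}. A clique must lie in a single bag of any decomposition, so no decomposition can have width below 2. Therefore the treewidth is 2.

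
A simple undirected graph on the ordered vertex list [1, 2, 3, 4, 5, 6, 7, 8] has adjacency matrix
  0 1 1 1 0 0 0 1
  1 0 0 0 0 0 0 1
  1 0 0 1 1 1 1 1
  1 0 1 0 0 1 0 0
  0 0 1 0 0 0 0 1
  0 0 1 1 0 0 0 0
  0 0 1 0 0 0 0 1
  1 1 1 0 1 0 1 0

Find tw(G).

A width-2 tree decomposition is:
Bags: B1 = {1, 3, 4}  B2 = {1, 3, 8}  B3 = {3, 7, 8}  B4 = {1, 2, 8}  B5 = {3, 4, 6}  B6 = {3, 5, 8}
Tree: B1–B2, B2–B3, B2–B4, B1–B5, B2–B6
Every bag has size at most 3, so the width is 3 − 1 = 2 and tw(G) ≤ 2. On the other hand G contains the 3-clique {1, 2, 8}. A clique must lie in a single bag of any decomposition, so no decomposition can have width below 2. The upper and lower bounds meet at 2, so that is the treewidth.

2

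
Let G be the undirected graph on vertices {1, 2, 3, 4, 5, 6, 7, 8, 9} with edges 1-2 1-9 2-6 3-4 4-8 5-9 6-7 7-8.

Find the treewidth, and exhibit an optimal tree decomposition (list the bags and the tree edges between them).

Every bag has size at most 2, so the width is 2 − 1 = 1 and tw(G) ≤ 1. G has an edge, so its treewidth is at least 1. Hence tw(G) = 1 exactly.

Treewidth 1.
One such decomposition:
Bags: B1 = {5, 9}  B2 = {1, 9}  B3 = {1, 2}  B4 = {2, 6}  B5 = {6, 7}  B6 = {7, 8}  B7 = {4, 8}  B8 = {3, 4}
Tree: B1–B2, B2–B3, B3–B4, B4–B5, B5–B6, B6–B7, B7–B8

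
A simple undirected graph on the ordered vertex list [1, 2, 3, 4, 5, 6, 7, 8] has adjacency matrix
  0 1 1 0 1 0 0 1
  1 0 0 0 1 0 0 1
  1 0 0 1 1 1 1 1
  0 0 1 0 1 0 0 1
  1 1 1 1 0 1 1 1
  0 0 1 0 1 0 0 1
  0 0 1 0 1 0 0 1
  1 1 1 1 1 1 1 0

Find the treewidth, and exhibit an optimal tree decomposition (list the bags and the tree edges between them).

Each bag holds 4 vertices, so the decomposition has width 3, which upper-bounds the treewidth. For the lower bound, the 4 vertices {1, 2, 5, 8} are pairwise adjacent, and any tree decomposition puts a clique entirely inside one bag — forcing width ≥ 3. The upper and lower bounds meet at 3, so that is the treewidth.

Treewidth 3.
Bags: B1 = {3, 5, 6, 8}  B2 = {1, 3, 5, 8}  B3 = {1, 2, 5, 8}  B4 = {3, 4, 5, 8}  B5 = {3, 5, 7, 8}
Tree: B1–B2, B2–B3, B1–B4, B2–B5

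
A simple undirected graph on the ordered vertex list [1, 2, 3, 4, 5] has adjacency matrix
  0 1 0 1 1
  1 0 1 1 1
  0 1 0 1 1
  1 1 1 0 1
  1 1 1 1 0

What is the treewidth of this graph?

A width-3 tree decomposition is:
Bags: B1 = {1, 2, 4, 5}  B2 = {2, 3, 4, 5}
Tree: B1–B2
Every bag has size at most 4, so the width is 4 − 1 = 3 and tw(G) ≤ 3. On the other hand G contains the 4-clique {1, 2, 4, 5}. A clique must lie in a single bag of any decomposition, so no decomposition can have width below 3. Therefore the treewidth is 3.

3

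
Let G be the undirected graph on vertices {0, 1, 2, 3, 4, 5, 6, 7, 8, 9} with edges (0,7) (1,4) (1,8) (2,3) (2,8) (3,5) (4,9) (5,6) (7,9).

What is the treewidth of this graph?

1

A width-1 tree decomposition is:
Bags: B1 = {0, 7}  B2 = {7, 9}  B3 = {4, 9}  B4 = {1, 4}  B5 = {1, 8}  B6 = {2, 8}  B7 = {2, 3}  B8 = {3, 5}  B9 = {5, 6}
Tree: B1–B2, B2–B3, B3–B4, B4–B5, B5–B6, B6–B7, B7–B8, B8–B9
Each bag holds 2 vertices, so the decomposition has width 1, which upper-bounds the treewidth. Since G has at least one edge (e.g. 0–7), it is not an edgeless graph, so tw(G) ≥ 1. The upper and lower bounds meet at 1, so that is the treewidth.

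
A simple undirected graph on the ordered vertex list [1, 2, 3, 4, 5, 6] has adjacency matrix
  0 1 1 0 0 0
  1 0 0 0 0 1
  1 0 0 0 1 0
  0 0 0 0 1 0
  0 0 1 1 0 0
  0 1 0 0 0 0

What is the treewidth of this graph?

A width-1 tree decomposition is:
Bags: B1 = {4, 5}  B2 = {3, 5}  B3 = {1, 3}  B4 = {1, 2}  B5 = {2, 6}
Tree: B1–B2, B2–B3, B3–B4, B4–B5
Each bag holds 2 vertices, so the decomposition has width 1, which upper-bounds the treewidth. Since G has at least one edge (e.g. 4–5), it is not an edgeless graph, so tw(G) ≥ 1. The upper and lower bounds meet at 1, so that is the treewidth.

1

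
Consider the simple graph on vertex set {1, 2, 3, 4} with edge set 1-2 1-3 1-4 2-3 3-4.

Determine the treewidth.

A width-2 tree decomposition is:
Bags: B1 = {1, 2, 3}  B2 = {1, 3, 4}
Tree: B1–B2
Every bag has size at most 3, so the width is 3 − 1 = 2 and tw(G) ≤ 2. For the lower bound, the 3 vertices {1, 2, 3} are pairwise adjacent, and any tree decomposition puts a clique entirely inside one bag — forcing width ≥ 2. Therefore the treewidth is 2.

2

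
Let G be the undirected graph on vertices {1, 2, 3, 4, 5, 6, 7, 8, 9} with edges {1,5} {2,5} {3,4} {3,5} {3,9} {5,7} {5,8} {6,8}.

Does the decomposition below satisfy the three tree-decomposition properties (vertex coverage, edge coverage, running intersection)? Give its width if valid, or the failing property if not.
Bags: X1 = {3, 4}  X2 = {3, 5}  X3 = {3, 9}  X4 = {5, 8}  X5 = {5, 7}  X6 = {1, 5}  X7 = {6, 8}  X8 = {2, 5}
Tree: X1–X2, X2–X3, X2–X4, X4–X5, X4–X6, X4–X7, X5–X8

Checking the three conditions: (i) the bags cover all of {1, 2, 3, 4, 5, 6, 7, 8, 9}; (ii) for each edge, some bag contains both endpoints; (iii) the bags containing any fixed vertex form a subtree. All hold, so the decomposition is valid with width 2 − 1 = 1.

Yes; width 1.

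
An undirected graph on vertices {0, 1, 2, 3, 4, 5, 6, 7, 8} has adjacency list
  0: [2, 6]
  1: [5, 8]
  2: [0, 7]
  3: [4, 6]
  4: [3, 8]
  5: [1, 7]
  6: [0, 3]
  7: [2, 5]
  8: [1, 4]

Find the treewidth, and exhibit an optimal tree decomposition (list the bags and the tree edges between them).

The largest bag has 3 vertices, giving width 2; this decomposition certifies tw(G) ≤ 2. The edges 8–1–5–7–2–0–6–3–4–8 form a cycle, so G is not a tree and its treewidth is at least 2. The upper and lower bounds meet at 2, so that is the treewidth.

Treewidth 2.
One such decomposition:
Bags: B1 = {1, 5, 8}  B2 = {5, 7, 8}  B3 = {2, 7, 8}  B4 = {0, 2, 8}  B5 = {0, 6, 8}  B6 = {3, 6, 8}  B7 = {3, 4, 8}
Tree: B1–B2, B2–B3, B3–B4, B4–B5, B5–B6, B6–B7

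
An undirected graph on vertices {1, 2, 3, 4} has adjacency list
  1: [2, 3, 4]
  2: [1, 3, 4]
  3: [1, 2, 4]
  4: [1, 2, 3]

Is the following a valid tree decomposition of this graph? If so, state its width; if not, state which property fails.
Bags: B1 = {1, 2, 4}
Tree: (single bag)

A tree decomposition must satisfy three properties: every vertex lies in some bag; for every edge, both endpoints lie together in some bag; and for every vertex, the bags containing it form a connected subtree. Here vertex 3 appears in no bag, so the decomposition is invalid.

No — vertex 3 appears in no bag.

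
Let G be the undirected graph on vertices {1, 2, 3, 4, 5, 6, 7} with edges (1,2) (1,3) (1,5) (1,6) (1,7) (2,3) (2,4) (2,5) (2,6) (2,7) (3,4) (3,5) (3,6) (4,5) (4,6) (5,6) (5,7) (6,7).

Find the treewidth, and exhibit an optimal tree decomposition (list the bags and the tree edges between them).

Treewidth 4.
Bags: B1 = {1, 2, 3, 5, 6}  B2 = {1, 2, 5, 6, 7}  B3 = {2, 3, 4, 5, 6}
Tree: B1–B2, B1–B3

Each bag holds 5 vertices, so the decomposition has width 4, which upper-bounds the treewidth. Conversely, {1, 2, 3, 5, 6} is a clique of size 5, and the vertices of any clique must share a bag in every tree decomposition; so some bag has ≥ 5 vertices and tw(G) ≥ 4. Combining the bounds, tw(G) = 4.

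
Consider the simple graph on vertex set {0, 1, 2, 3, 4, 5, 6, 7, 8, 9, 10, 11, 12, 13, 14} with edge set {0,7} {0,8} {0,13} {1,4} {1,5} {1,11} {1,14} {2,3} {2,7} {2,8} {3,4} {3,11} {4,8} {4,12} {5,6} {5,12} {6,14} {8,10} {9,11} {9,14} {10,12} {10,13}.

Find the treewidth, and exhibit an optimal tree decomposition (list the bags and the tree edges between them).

Treewidth 3.
Bags: B1 = {0, 2, 7, 13}  B2 = {0, 2, 8, 13}  B3 = {2, 8, 10, 13}  B4 = {2, 3, 8, 10}  B5 = {3, 4, 8, 10}  B6 = {3, 4, 10, 12}  B7 = {3, 4, 11, 12}  B8 = {1, 4, 11, 12}  B9 = {1, 5, 11, 12}  B10 = {1, 5, 9, 11}  B11 = {1, 5, 9, 14}  B12 = {5, 6, 9, 14}
Tree: B1–B2, B2–B3, B3–B4, B4–B5, B5–B6, B6–B7, B7–B8, B8–B9, B9–B10, B10–B11, B11–B12

Every bag has size at most 4, so the width is 4 − 1 = 3 and tw(G) ≤ 3. For the lower bound: the 4 vertex sets {0,7,13}, {2}, {8}, {3,4,10,12} are disjoint, each induces a connected subgraph, and every pair is joined by at least one edge of G. Contracting each set to a single vertex therefore yields K_{4} as a minor, and since treewidth is minor-monotone, tw(G) ≥ tw(K_{4}) = 3. Combining the bounds, tw(G) = 3.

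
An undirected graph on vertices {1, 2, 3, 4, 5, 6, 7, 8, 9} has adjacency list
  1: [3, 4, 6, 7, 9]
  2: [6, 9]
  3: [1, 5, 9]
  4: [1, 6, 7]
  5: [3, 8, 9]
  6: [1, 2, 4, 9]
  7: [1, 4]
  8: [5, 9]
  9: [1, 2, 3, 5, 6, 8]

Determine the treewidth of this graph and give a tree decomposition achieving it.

Each bag holds 3 vertices, so the decomposition has width 2, which upper-bounds the treewidth. For the lower bound, the 3 vertices {5, 8, 9} are pairwise adjacent, and any tree decomposition puts a clique entirely inside one bag — forcing width ≥ 2. Hence tw(G) = 2 exactly.

Treewidth 2.
One such decomposition:
Bags: B1 = {1, 3, 9}  B2 = {1, 6, 9}  B3 = {1, 4, 6}  B4 = {3, 5, 9}  B5 = {5, 8, 9}  B6 = {2, 6, 9}  B7 = {1, 4, 7}
Tree: B1–B2, B2–B3, B1–B4, B4–B5, B2–B6, B3–B7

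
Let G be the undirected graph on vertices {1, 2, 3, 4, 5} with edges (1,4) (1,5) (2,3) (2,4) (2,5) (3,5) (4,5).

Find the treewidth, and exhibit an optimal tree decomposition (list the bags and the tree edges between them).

The largest bag has 3 vertices, giving width 2; this decomposition certifies tw(G) ≤ 2. On the other hand G contains the 3-clique {1, 4, 5}. A clique must lie in a single bag of any decomposition, so no decomposition can have width below 2. Hence tw(G) = 2 exactly.

Treewidth 2.
Bags: B1 = {1, 4, 5}  B2 = {2, 4, 5}  B3 = {2, 3, 5}
Tree: B1–B2, B2–B3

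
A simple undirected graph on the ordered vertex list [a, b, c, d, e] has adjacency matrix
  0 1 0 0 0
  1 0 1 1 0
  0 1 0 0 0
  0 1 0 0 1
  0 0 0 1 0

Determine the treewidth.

1

A width-1 tree decomposition is:
Bags: B1 = {b, d}  B2 = {a, b}  B3 = {d, e}  B4 = {b, c}
Tree: B1–B2, B1–B3, B1–B4
Each bag holds 2 vertices, so the decomposition has width 1, which upper-bounds the treewidth. G has an edge, so its treewidth is at least 1. The upper and lower bounds meet at 1, so that is the treewidth.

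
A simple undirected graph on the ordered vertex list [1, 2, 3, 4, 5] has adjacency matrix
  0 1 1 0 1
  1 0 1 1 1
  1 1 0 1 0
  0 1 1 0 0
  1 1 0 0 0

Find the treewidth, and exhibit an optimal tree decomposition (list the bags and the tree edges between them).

Each bag holds 3 vertices, so the decomposition has width 2, which upper-bounds the treewidth. Conversely, {1, 2, 3} is a clique of size 3, and the vertices of any clique must share a bag in every tree decomposition; so some bag has ≥ 3 vertices and tw(G) ≥ 2. The upper and lower bounds meet at 2, so that is the treewidth.

Treewidth 2.
Bags: B1 = {1, 2, 3}  B2 = {2, 3, 4}  B3 = {1, 2, 5}
Tree: B1–B2, B1–B3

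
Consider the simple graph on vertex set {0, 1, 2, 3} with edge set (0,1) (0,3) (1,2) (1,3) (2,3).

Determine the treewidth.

2

A width-2 tree decomposition is:
Bags: B1 = {1, 2, 3}  B2 = {0, 1, 3}
Tree: B1–B2
Every bag has size at most 3, so the width is 3 − 1 = 2 and tw(G) ≤ 2. For the lower bound, the 3 vertices {0, 1, 3} are pairwise adjacent, and any tree decomposition puts a clique entirely inside one bag — forcing width ≥ 2. Combining the bounds, tw(G) = 2.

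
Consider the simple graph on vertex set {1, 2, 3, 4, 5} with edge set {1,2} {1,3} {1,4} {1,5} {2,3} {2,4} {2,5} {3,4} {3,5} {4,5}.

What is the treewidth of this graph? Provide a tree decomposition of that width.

A single bag containing all 5 vertices is trivially a valid decomposition of width 4. For the lower bound, the 5 vertices {1, 2, 3, 4, 5} are pairwise adjacent, and any tree decomposition puts a clique entirely inside one bag — forcing width ≥ 4. Combining the bounds, tw(G) = 4.

Treewidth 4.
One optimal decomposition is:
Bags: B1 = {1, 2, 3, 4, 5}
Tree: (single bag)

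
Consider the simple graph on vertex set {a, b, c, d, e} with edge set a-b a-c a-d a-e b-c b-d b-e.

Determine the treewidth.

A width-2 tree decomposition is:
Bags: B1 = {a, b, e}  B2 = {a, b, c}  B3 = {a, b, d}
Tree: B1–B2, B1–B3
Each bag holds 3 vertices, so the decomposition has width 2, which upper-bounds the treewidth. On the other hand G contains the 3-clique {a, b, d}. A clique must lie in a single bag of any decomposition, so no decomposition can have width below 2. The upper and lower bounds meet at 2, so that is the treewidth.

2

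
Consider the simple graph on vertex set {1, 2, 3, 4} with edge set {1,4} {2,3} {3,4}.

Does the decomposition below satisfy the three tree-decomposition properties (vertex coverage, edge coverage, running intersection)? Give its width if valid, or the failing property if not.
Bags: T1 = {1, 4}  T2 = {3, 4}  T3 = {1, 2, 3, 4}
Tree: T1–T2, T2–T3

A tree decomposition must satisfy three properties: every vertex lies in some bag; for every edge, both endpoints lie together in some bag; and for every vertex, the bags containing it form a connected subtree. Here bags containing vertex 1 are not connected in the tree, so the decomposition is invalid.

No — bags containing vertex 1 are not connected in the tree.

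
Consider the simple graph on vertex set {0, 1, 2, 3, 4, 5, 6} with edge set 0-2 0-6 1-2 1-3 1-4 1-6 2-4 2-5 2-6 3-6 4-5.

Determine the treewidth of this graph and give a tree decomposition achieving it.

The largest bag has 3 vertices, giving width 2; this decomposition certifies tw(G) ≤ 2. For the lower bound, the 3 vertices {0, 2, 6} are pairwise adjacent, and any tree decomposition puts a clique entirely inside one bag — forcing width ≥ 2. The upper and lower bounds meet at 2, so that is the treewidth.

Treewidth 2.
One optimal decomposition is:
Bags: B1 = {1, 2, 6}  B2 = {1, 2, 4}  B3 = {2, 4, 5}  B4 = {0, 2, 6}  B5 = {1, 3, 6}
Tree: B1–B2, B2–B3, B1–B4, B1–B5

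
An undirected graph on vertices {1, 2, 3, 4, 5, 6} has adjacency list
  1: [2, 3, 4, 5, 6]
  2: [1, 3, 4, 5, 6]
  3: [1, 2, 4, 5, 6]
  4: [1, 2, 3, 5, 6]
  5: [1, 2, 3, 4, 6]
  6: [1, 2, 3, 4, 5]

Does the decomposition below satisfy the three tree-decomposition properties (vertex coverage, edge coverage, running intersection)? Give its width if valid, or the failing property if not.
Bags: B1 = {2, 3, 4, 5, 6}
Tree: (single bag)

A tree decomposition must satisfy three properties: every vertex lies in some bag; for every edge, both endpoints lie together in some bag; and for every vertex, the bags containing it form a connected subtree. Here vertex 1 appears in no bag, so the decomposition is invalid.

No — vertex 1 appears in no bag.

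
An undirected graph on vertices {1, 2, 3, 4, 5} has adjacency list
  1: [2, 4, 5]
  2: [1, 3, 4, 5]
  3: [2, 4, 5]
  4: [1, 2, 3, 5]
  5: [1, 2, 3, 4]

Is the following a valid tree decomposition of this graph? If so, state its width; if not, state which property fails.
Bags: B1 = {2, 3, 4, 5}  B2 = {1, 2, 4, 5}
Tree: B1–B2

Yes; width 3.

Vertex coverage: the bags together contain {1, 2, 3, 4, 5}, the full vertex set. Edge coverage: each edge of G has both endpoints in at least one bag. Running intersection: for every vertex, the bags containing it form a connected subtree. All three properties hold, so this is a valid tree decomposition of width max|bag| − 1 = 3, and hence tw(G) ≤ 3.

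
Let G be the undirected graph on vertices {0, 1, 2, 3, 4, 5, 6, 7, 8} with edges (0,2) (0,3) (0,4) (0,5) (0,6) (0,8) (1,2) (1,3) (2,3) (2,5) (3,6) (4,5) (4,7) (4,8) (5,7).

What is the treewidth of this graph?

A width-2 tree decomposition is:
Bags: B1 = {0, 2, 5}  B2 = {0, 2, 3}  B3 = {0, 4, 5}  B4 = {0, 3, 6}  B5 = {4, 5, 7}  B6 = {0, 4, 8}  B7 = {1, 2, 3}
Tree: B1–B2, B1–B3, B2–B4, B3–B5, B3–B6, B2–B7
Each bag holds 3 vertices, so the decomposition has width 2, which upper-bounds the treewidth. Conversely, {0, 4, 8} is a clique of size 3, and the vertices of any clique must share a bag in every tree decomposition; so some bag has ≥ 3 vertices and tw(G) ≥ 2. Therefore the treewidth is 2.

2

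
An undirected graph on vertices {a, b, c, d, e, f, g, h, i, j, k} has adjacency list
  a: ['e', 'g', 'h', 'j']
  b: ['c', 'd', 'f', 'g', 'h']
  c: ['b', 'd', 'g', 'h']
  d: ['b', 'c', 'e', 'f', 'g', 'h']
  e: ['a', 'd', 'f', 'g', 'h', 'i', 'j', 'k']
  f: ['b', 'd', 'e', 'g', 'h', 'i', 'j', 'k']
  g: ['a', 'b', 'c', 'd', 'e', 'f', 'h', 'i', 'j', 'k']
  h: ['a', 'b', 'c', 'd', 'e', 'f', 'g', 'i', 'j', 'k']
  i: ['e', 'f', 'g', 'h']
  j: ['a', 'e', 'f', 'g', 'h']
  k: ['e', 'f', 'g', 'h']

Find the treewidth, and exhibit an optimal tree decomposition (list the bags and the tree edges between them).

Each bag holds 5 vertices, so the decomposition has width 4, which upper-bounds the treewidth. For the lower bound, the 5 vertices {a, e, g, h, j} are pairwise adjacent, and any tree decomposition puts a clique entirely inside one bag — forcing width ≥ 4. Therefore the treewidth is 4.

Treewidth 4.
One optimal decomposition is:
Bags: B1 = {d, e, f, g, h}  B2 = {e, f, g, h, j}  B3 = {e, f, g, h, k}  B4 = {b, d, f, g, h}  B5 = {a, e, g, h, j}  B6 = {b, c, d, g, h}  B7 = {e, f, g, h, i}
Tree: B1–B2, B1–B3, B1–B4, B2–B5, B4–B6, B1–B7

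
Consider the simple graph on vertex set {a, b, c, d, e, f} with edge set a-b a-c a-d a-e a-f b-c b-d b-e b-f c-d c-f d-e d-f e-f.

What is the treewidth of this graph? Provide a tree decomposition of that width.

Each bag holds 5 vertices, so the decomposition has width 4, which upper-bounds the treewidth. For the lower bound, the 5 vertices {a, b, d, e, f} are pairwise adjacent, and any tree decomposition puts a clique entirely inside one bag — forcing width ≥ 4. Therefore the treewidth is 4.

Treewidth 4.
One optimal decomposition is:
Bags: B1 = {a, b, c, d, f}  B2 = {a, b, d, e, f}
Tree: B1–B2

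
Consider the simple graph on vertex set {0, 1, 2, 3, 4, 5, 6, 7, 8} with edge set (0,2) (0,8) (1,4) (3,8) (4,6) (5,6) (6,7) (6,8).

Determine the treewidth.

A width-1 tree decomposition is:
Bags: B1 = {4, 6}  B2 = {6, 8}  B3 = {3, 8}  B4 = {0, 8}  B5 = {1, 4}  B6 = {0, 2}  B7 = {5, 6}  B8 = {6, 7}
Tree: B1–B2, B2–B3, B2–B4, B1–B5, B4–B6, B2–B7, B7–B8
Each bag holds 2 vertices, so the decomposition has width 1, which upper-bounds the treewidth. Since G has at least one edge (e.g. 4–6), it is not an edgeless graph, so tw(G) ≥ 1. The upper and lower bounds meet at 1, so that is the treewidth.

1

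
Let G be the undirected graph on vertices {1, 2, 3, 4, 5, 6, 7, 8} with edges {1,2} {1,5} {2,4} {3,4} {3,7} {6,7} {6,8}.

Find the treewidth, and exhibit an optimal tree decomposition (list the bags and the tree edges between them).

The largest bag has 2 vertices, giving width 1; this decomposition certifies tw(G) ≤ 1. Any graph with an edge has treewidth ≥ 1, and G has the edge 5–1. Hence tw(G) = 1 exactly.

Treewidth 1.
One optimal decomposition is:
Bags: B1 = {1, 5}  B2 = {1, 2}  B3 = {2, 4}  B4 = {3, 4}  B5 = {3, 7}  B6 = {6, 7}  B7 = {6, 8}
Tree: B1–B2, B2–B3, B3–B4, B4–B5, B5–B6, B6–B7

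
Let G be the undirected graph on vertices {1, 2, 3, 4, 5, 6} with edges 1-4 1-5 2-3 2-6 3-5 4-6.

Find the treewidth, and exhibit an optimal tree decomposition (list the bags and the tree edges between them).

Treewidth 2.
Bags: B1 = {1, 4, 6}  B2 = {1, 2, 6}  B3 = {1, 2, 3}  B4 = {1, 3, 5}
Tree: B1–B2, B2–B3, B3–B4

Every bag has size at most 3, so the width is 3 − 1 = 2 and tw(G) ≤ 2. Since 1–4–6–2–3–5–1 is a cycle in G, G is not acyclic. Forests are exactly the graphs of treewidth ≤ 1, so tw(G) ≥ 2. Therefore the treewidth is 2.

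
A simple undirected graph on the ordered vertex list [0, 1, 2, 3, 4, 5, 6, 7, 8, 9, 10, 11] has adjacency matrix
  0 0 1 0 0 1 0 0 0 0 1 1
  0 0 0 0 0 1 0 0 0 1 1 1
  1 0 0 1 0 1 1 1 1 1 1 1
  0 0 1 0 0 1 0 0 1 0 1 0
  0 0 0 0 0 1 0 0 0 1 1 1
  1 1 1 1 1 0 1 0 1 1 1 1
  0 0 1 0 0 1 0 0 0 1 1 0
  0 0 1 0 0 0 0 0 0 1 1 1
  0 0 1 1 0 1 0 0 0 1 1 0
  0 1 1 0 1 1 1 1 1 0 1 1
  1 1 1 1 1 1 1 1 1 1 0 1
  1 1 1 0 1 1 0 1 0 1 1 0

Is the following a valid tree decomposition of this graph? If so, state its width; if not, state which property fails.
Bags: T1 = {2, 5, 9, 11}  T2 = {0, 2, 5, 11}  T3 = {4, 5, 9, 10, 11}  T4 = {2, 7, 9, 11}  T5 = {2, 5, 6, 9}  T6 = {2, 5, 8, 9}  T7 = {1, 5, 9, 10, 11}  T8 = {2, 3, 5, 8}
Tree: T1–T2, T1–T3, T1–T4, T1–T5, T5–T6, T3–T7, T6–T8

No — edge (10,2) lies in no bag.

A tree decomposition must satisfy three properties: every vertex lies in some bag; for every edge, both endpoints lie together in some bag; and for every vertex, the bags containing it form a connected subtree. Here edge (10,2) lies in no bag, so the decomposition is invalid.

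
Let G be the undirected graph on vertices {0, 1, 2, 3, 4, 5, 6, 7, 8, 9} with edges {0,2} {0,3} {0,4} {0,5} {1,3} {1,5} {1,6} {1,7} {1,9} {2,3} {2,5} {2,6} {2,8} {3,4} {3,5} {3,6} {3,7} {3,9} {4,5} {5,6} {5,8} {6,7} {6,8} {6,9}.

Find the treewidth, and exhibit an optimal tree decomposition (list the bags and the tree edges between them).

Each bag holds 4 vertices, so the decomposition has width 3, which upper-bounds the treewidth. Conversely, {2, 5, 6, 8} is a clique of size 4, and the vertices of any clique must share a bag in every tree decomposition; so some bag has ≥ 4 vertices and tw(G) ≥ 3. Therefore the treewidth is 3.

Treewidth 3.
One such decomposition:
Bags: B1 = {1, 3, 5, 6}  B2 = {1, 3, 6, 7}  B3 = {1, 3, 6, 9}  B4 = {2, 3, 5, 6}  B5 = {0, 2, 3, 5}  B6 = {2, 5, 6, 8}  B7 = {0, 3, 4, 5}
Tree: B1–B2, B2–B3, B1–B4, B4–B5, B4–B6, B5–B7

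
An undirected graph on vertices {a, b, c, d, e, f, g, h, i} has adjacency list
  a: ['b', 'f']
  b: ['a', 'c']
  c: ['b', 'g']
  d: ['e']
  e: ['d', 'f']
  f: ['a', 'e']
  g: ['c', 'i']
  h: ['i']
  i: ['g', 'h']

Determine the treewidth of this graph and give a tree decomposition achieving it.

Treewidth 1.
Bags: B1 = {h, i}  B2 = {g, i}  B3 = {c, g}  B4 = {b, c}  B5 = {a, b}  B6 = {a, f}  B7 = {e, f}  B8 = {d, e}
Tree: B1–B2, B2–B3, B3–B4, B4–B5, B5–B6, B6–B7, B7–B8

The largest bag has 2 vertices, giving width 1; this decomposition certifies tw(G) ≤ 1. G has an edge, so its treewidth is at least 1. Hence tw(G) = 1 exactly.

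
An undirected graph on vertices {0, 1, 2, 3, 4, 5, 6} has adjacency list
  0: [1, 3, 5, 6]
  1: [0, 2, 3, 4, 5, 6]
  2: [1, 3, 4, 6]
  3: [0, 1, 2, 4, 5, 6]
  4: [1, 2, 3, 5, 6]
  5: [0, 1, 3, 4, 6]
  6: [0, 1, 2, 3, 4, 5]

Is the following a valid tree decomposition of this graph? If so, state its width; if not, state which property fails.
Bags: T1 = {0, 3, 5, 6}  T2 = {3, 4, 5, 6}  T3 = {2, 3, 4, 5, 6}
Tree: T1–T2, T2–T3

No — vertex 1 appears in no bag.

A tree decomposition must satisfy three properties: every vertex lies in some bag; for every edge, both endpoints lie together in some bag; and for every vertex, the bags containing it form a connected subtree. Here vertex 1 appears in no bag, so the decomposition is invalid.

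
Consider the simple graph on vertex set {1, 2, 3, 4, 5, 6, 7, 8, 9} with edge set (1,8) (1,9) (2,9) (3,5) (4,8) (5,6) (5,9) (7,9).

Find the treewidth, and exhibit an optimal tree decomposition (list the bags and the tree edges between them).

Treewidth 1.
One such decomposition:
Bags: B1 = {5, 9}  B2 = {1, 9}  B3 = {5, 6}  B4 = {3, 5}  B5 = {1, 8}  B6 = {2, 9}  B7 = {7, 9}  B8 = {4, 8}
Tree: B1–B2, B1–B3, B1–B4, B2–B5, B2–B6, B1–B7, B5–B8

Each bag holds 2 vertices, so the decomposition has width 1, which upper-bounds the treewidth. G has an edge, so its treewidth is at least 1. Combining the bounds, tw(G) = 1.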